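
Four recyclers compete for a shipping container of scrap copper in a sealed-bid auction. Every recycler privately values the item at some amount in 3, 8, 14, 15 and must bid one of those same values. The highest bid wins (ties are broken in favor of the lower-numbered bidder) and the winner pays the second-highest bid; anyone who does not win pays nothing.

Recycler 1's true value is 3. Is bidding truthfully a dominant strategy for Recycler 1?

Yes

Check each profile of the others' bids and compare truth against every alternative bid.
Others bid (3, 3, 8): truth gives 0, best alternative gives -5.
Others bid (3, 8, 3): truth gives 0, best alternative gives -5.
Others bid (3, 8, 8): truth gives 0, best alternative gives -5.
Others bid (8, 3, 3): truth gives 0, best alternative gives -5.
Others bid (8, 3, 8): truth gives 0, best alternative gives -5.
Others bid (8, 8, 3): truth gives 0, best alternative gives -5.
(Remaining 58 profiles checked similarly; truth is weakly best in each.)
In every case the truthful bid is at least as good as any alternative, so it is a dominant strategy.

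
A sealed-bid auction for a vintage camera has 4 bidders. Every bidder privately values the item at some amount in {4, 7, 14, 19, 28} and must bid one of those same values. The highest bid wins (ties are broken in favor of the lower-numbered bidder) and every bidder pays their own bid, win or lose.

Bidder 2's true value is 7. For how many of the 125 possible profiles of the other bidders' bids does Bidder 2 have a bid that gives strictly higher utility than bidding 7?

121

Others bid (4, 4, 14): truth gives -7; bid 4 gives -4 > -7. Violating.
Others bid (4, 4, 19): truth gives -7; bid 4 gives -4 > -7. Violating.
Others bid (4, 4, 28): truth gives -7; bid 4 gives -4 > -7. Violating.
Others bid (4, 7, 14): truth gives -7; bid 4 gives -4 > -7. Violating.
Others bid (4, 4, 4): truth gives 0; no alternative beats it.
Others bid (4, 4, 7): truth gives 0; no alternative beats it.
(Checking all 125 profiles: 121 have a profitable deviation, 4 do not.)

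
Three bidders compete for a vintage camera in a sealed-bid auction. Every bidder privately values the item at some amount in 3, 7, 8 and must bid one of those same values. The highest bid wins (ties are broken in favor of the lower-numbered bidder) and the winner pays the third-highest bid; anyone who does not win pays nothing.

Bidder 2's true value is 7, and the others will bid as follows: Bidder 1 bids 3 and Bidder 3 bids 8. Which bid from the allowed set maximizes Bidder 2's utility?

Bid 3: loses, pays 0, utility 0.
Bid 7: loses, pays 0, utility 0.
Bid 8: wins, pays 3, utility 7 - 3 = 4.
The best choice is 8 with utility 4.

8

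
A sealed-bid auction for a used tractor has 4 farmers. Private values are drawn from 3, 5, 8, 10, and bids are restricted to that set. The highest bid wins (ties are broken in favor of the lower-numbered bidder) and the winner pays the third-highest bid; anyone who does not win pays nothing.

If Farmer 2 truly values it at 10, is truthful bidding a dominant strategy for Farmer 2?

Yes

Check each profile of the others' bids and compare truth against every alternative bid.
Others bid (3, 3, 10): truth gives 7, best alternative gives 0.
Others bid (3, 10, 3): truth gives 7, best alternative gives 0.
Others bid (8, 3, 3): truth gives 7, best alternative gives 0.
Others bid (3, 5, 10): truth gives 5, best alternative gives 0.
Others bid (3, 10, 5): truth gives 5, best alternative gives 0.
Others bid (5, 3, 10): truth gives 5, best alternative gives 0.
(Remaining 58 profiles checked similarly; truth is weakly best in each.)
In every case the truthful bid is at least as good as any alternative, so it is a dominant strategy.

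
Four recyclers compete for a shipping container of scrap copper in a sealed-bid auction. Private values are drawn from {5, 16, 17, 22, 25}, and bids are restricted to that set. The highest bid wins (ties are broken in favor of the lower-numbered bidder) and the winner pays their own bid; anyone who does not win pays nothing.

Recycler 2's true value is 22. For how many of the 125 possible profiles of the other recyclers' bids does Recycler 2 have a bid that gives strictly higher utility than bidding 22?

18

Others bid (5, 5, 5): truth gives 0; bid 16 gives 6 > 0. Violating.
Others bid (5, 5, 16): truth gives 0; bid 16 gives 6 > 0. Violating.
Others bid (5, 5, 17): truth gives 0; bid 17 gives 5 > 0. Violating.
Others bid (5, 16, 5): truth gives 0; bid 16 gives 6 > 0. Violating.
Others bid (5, 5, 22): truth gives 0; no alternative beats it.
Others bid (5, 5, 25): truth gives 0; no alternative beats it.
(Checking all 125 profiles: 18 have a profitable deviation, 107 do not.)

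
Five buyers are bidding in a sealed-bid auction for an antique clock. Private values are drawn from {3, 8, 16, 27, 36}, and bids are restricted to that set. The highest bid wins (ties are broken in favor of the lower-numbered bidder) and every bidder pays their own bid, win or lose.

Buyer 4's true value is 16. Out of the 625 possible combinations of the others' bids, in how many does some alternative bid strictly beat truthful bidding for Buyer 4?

603

Others bid (3, 3, 3, 3): truth gives 0; bid 8 gives 8 > 0. Violating.
Others bid (3, 3, 3, 8): truth gives 0; bid 8 gives 8 > 0. Violating.
Others bid (3, 3, 3, 27): truth gives -16; bid 3 gives -3 > -16. Violating.
Others bid (3, 3, 3, 36): truth gives -16; bid 3 gives -3 > -16. Violating.
Others bid (3, 3, 3, 16): truth gives 0; no alternative beats it.
Others bid (3, 3, 8, 3): truth gives 0; no alternative beats it.
(Checking all 625 profiles: 603 have a profitable deviation, 22 do not.)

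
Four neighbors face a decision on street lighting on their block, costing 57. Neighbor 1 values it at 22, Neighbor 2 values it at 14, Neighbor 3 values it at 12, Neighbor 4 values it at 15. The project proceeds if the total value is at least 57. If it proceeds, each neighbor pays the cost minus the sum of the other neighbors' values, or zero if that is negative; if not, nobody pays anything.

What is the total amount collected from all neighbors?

39

Total value 63 ≥ cost 57, so it is built.
Neighbor 1: others sum to 41; max(0, 57 - 41) = 16.
Neighbor 2: others sum to 49; max(0, 57 - 49) = 8.
Neighbor 3: others sum to 51; max(0, 57 - 51) = 6.
Neighbor 4: others sum to 48; max(0, 57 - 48) = 9.
Total collected = 16 + 8 + 6 + 9 = 39.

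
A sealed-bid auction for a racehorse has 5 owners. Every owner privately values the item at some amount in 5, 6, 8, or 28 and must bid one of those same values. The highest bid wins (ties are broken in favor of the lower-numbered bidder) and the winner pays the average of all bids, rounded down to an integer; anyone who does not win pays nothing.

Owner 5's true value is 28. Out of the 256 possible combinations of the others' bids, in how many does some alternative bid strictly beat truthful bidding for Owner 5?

16

Others bid (5, 5, 5, 5): truth gives 19; bid 6 gives 23 > 19. Violating.
Others bid (5, 5, 5, 6): truth gives 19; bid 8 gives 23 > 19. Violating.
Others bid (5, 5, 6, 5): truth gives 19; bid 8 gives 23 > 19. Violating.
Others bid (5, 5, 6, 6): truth gives 18; bid 8 gives 22 > 18. Violating.
Others bid (5, 5, 5, 8): truth gives 18; no alternative beats it.
Others bid (5, 5, 5, 28): truth gives 0; no alternative beats it.
(Checking all 256 profiles: 16 have a profitable deviation, 240 do not.)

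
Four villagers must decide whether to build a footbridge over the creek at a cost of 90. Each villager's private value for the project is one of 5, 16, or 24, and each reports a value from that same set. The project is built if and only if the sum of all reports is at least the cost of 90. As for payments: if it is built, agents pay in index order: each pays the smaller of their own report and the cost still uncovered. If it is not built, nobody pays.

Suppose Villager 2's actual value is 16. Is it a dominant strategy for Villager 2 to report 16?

Yes

Check each profile of the others' reports and compare truth against every alternative report.
Others report (5, 5, 5): truth gives 0, best alternative gives 0.
Others report (5, 5, 16): truth gives 0, best alternative gives 0.
Others report (5, 5, 24): truth gives 0, best alternative gives 0.
Others report (5, 16, 5): truth gives 0, best alternative gives 0.
Others report (5, 16, 16): truth gives 0, best alternative gives 0.
Others report (5, 16, 24): truth gives 0, best alternative gives 0.
(Remaining 21 profiles checked similarly; truth is weakly best in each.)
In every case the truthful report is at least as good as any alternative, so it is a dominant strategy.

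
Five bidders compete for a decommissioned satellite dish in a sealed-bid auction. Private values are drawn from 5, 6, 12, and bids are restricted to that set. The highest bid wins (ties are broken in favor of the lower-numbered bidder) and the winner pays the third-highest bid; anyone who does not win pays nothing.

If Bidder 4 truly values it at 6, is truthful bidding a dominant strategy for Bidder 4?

Consider the case where Bidder 1 bids 5, Bidder 2 bids 5, Bidder 3 bids 5 and Bidder 5 bids 12.
Truthful bid 6: loses, pays 0, utility 0.
Bid 12 instead: wins, pays 5, utility 6 - 5 = 1.
Since 1 > 0, bidding 12 is strictly better here, so truthful bidding is not dominant.

No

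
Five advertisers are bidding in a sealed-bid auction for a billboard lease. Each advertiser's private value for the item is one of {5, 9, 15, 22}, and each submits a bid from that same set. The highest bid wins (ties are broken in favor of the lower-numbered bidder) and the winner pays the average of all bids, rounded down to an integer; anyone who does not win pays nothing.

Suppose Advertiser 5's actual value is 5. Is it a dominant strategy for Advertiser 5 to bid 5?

Check each profile of the others' bids and compare truth against every alternative bid.
Others bid (5, 5, 5, 5): truth gives 0, best alternative gives 0.
Others bid (5, 5, 5, 9): truth gives 0, best alternative gives 0.
Others bid (5, 5, 5, 15): truth gives 0, best alternative gives 0.
Others bid (5, 5, 5, 22): truth gives 0, best alternative gives 0.
Others bid (5, 5, 9, 5): truth gives 0, best alternative gives 0.
Others bid (5, 5, 9, 9): truth gives 0, best alternative gives 0.
(Remaining 250 profiles checked similarly; truth is weakly best in each.)
In every case the truthful bid is at least as good as any alternative, so it is a dominant strategy.

Yes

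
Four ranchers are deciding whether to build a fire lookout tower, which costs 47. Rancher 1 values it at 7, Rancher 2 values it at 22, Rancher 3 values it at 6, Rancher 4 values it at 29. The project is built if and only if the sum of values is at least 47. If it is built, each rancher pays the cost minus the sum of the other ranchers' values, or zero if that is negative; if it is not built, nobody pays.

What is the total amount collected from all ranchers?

17

Total value 64 ≥ cost 47, so it is built.
Rancher 1: others sum to 57; max(0, 47 - 57) = 0.
Rancher 2: others sum to 42; max(0, 47 - 42) = 5.
Rancher 3: others sum to 58; max(0, 47 - 58) = 0.
Rancher 4: others sum to 35; max(0, 47 - 35) = 12.
Total collected = 0 + 5 + 0 + 12 = 17.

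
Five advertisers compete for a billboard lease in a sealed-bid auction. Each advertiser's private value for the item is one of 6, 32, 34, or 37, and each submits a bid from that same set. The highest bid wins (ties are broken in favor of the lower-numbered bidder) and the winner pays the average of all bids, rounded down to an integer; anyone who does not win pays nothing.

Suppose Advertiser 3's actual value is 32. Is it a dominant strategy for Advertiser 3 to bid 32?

No

Consider the case where Advertiser 1 bids 6, Advertiser 2 bids 6, Advertiser 4 bids 6 and Advertiser 5 bids 34.
Truthful bid 32: loses, pays 0, utility 0.
Bid 34 instead: wins, pays 17, utility 32 - 17 = 15.
Since 15 > 0, bidding 34 is strictly better here, so truthful bidding is not dominant.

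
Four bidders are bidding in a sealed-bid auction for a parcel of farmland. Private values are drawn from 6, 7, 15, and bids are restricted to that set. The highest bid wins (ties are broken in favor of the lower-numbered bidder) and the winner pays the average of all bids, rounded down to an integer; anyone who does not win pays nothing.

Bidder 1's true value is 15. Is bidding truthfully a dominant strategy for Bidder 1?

No

Consider the case where Bidder 2 bids 6, Bidder 3 bids 6 and Bidder 4 bids 6.
Truthful bid 15: wins, pays 8, utility 15 - 8 = 7.
Bid 6 instead: wins, pays 6, utility 15 - 6 = 9.
Since 9 > 7, bidding 6 is strictly better here, so truthful bidding is not dominant.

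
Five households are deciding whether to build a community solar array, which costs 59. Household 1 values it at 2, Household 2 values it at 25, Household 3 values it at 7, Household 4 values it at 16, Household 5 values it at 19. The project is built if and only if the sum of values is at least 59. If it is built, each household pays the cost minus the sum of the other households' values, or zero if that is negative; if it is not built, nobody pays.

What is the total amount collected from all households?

Total value 69 ≥ cost 59, so it is built.
Household 1: others sum to 67; max(0, 59 - 67) = 0.
Household 2: others sum to 44; max(0, 59 - 44) = 15.
Household 3: others sum to 62; max(0, 59 - 62) = 0.
Household 4: others sum to 53; max(0, 59 - 53) = 6.
Household 5: others sum to 50; max(0, 59 - 50) = 9.
Total collected = 0 + 15 + 0 + 6 + 9 = 30.

30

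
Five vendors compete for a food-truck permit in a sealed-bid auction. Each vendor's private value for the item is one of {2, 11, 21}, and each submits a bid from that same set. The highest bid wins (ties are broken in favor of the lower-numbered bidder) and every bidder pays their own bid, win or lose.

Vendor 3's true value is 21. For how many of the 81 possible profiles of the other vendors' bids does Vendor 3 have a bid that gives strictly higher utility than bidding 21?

49

Others bid (2, 2, 2, 2): truth gives 0; bid 11 gives 10 > 0. Violating.
Others bid (2, 2, 2, 11): truth gives 0; bid 11 gives 10 > 0. Violating.
Others bid (2, 2, 11, 2): truth gives 0; bid 11 gives 10 > 0. Violating.
Others bid (2, 2, 11, 11): truth gives 0; bid 11 gives 10 > 0. Violating.
Others bid (2, 2, 2, 21): truth gives 0; no alternative beats it.
Others bid (2, 2, 11, 21): truth gives 0; no alternative beats it.
(Checking all 81 profiles: 49 have a profitable deviation, 32 do not.)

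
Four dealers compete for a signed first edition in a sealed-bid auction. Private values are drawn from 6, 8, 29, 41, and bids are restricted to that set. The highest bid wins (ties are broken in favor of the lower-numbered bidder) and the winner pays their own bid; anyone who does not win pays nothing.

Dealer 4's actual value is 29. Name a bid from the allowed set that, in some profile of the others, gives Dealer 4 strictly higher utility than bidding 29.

Suppose Dealer 1 bids 6, Dealer 2 bids 6 and Dealer 3 bids 6.
Bid 29: wins, pays 29, utility 29 - 29 = 0.
Bid 8: wins, pays 8, utility 29 - 8 = 21.
So bidding 8 beats truth here (21 > 0).

8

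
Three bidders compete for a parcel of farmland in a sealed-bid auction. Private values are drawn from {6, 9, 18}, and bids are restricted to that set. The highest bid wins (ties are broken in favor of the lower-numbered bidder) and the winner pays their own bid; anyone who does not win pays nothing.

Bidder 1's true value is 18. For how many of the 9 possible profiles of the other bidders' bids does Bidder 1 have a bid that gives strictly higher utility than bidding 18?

Others bid (6, 6): truth gives 0; bid 6 gives 12 > 0. Violating.
Others bid (6, 9): truth gives 0; bid 9 gives 9 > 0. Violating.
Others bid (9, 6): truth gives 0; bid 9 gives 9 > 0. Violating.
Others bid (9, 9): truth gives 0; bid 9 gives 9 > 0. Violating.
Others bid (6, 18): truth gives 0; no alternative beats it.
Others bid (9, 18): truth gives 0; no alternative beats it.
(Checking all 9 profiles: 4 have a profitable deviation, 5 do not.)

4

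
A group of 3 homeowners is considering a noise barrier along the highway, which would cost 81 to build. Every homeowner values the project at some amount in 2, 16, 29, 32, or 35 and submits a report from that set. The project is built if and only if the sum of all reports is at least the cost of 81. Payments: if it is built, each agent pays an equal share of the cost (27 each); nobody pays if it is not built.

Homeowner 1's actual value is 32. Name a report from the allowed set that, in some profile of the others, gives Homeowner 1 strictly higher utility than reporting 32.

35

Suppose Homeowner 2 reports 16 and Homeowner 3 reports 32.
Report 32: project not built, utility 0.
Report 35: project built, pays 27, utility 32 - 27 = 5.
So reporting 35 beats truth here (5 > 0).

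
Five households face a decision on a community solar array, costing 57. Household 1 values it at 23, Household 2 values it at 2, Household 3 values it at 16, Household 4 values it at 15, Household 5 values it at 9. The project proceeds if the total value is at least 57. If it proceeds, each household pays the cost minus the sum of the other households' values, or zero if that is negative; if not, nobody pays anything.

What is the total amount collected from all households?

Total value 65 ≥ cost 57, so it is built.
Household 1: others sum to 42; max(0, 57 - 42) = 15.
Household 2: others sum to 63; max(0, 57 - 63) = 0.
Household 3: others sum to 49; max(0, 57 - 49) = 8.
Household 4: others sum to 50; max(0, 57 - 50) = 7.
Household 5: others sum to 56; max(0, 57 - 56) = 1.
Total collected = 15 + 0 + 8 + 7 + 1 = 31.

31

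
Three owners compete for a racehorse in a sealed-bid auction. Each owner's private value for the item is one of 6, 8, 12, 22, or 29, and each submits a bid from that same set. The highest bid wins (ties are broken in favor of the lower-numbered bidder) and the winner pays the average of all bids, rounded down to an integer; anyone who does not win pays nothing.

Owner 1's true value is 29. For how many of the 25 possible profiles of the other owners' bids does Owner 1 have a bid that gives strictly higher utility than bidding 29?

16

Others bid (6, 6): truth gives 16; bid 6 gives 23 > 16. Violating.
Others bid (6, 8): truth gives 15; bid 8 gives 22 > 15. Violating.
Others bid (6, 12): truth gives 14; bid 12 gives 19 > 14. Violating.
Others bid (6, 22): truth gives 10; bid 22 gives 13 > 10. Violating.
Others bid (6, 29): truth gives 8; no alternative beats it.
Others bid (8, 29): truth gives 7; no alternative beats it.
(Checking all 25 profiles: 16 have a profitable deviation, 9 do not.)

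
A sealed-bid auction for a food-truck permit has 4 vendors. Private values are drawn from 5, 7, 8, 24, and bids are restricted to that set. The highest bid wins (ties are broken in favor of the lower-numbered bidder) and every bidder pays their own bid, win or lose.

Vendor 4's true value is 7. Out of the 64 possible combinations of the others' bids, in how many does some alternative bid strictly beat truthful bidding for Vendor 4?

63

Others bid (5, 5, 7): truth gives -7; bid 8 gives -1 > -7. Violating.
Others bid (5, 5, 8): truth gives -7; bid 5 gives -5 > -7. Violating.
Others bid (5, 5, 24): truth gives -7; bid 5 gives -5 > -7. Violating.
Others bid (5, 7, 5): truth gives -7; bid 8 gives -1 > -7. Violating.
Others bid (5, 5, 5): truth gives 0; no alternative beats it.
(Checking all 64 profiles: 63 have a profitable deviation, 1 does not.)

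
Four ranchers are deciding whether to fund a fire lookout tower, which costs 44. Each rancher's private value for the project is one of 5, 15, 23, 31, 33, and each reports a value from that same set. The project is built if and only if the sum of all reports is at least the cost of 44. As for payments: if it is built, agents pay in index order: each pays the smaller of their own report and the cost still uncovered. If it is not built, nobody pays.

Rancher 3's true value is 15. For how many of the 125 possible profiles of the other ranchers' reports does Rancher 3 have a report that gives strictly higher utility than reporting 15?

Others report (5, 5, 31): truth gives 0; report 5 gives 10 > 0. Violating.
Others report (5, 5, 33): truth gives 0; report 5 gives 10 > 0. Violating.
Others report (5, 15, 23): truth gives 0; report 5 gives 10 > 0. Violating.
Others report (5, 15, 31): truth gives 0; report 5 gives 10 > 0. Violating.
Others report (5, 5, 5): truth gives 0; no alternative beats it.
Others report (5, 5, 15): truth gives 0; no alternative beats it.
(Checking all 125 profiles: 50 have a profitable deviation, 75 do not.)

50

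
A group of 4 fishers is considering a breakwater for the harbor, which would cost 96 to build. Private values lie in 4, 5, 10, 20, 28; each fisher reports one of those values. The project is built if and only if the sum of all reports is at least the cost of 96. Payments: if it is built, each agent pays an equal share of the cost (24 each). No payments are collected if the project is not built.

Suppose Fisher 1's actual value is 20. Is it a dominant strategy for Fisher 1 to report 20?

No

Consider the case where Fisher 2 reports 20, Fisher 3 reports 28 and Fisher 4 reports 28.
Truthful report 20: project built, pays 24, utility 20 - 24 = -4.
Report 4 instead: project not built, utility 0.
Since 0 > -4, reporting 4 is strictly better here, so truthful reporting is not dominant.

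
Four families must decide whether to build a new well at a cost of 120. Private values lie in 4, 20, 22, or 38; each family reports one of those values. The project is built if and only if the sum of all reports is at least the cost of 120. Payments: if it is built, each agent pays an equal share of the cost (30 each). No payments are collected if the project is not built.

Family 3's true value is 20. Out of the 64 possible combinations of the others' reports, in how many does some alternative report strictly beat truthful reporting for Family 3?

1

Others report (38, 38, 38): truth gives -10; report 4 gives 0 > -10. Violating.
Others report (4, 4, 4): truth gives 0; no alternative beats it.
Others report (4, 4, 20): truth gives 0; no alternative beats it.
(Checking all 64 profiles: 1 has a profitable deviation, 63 do not.)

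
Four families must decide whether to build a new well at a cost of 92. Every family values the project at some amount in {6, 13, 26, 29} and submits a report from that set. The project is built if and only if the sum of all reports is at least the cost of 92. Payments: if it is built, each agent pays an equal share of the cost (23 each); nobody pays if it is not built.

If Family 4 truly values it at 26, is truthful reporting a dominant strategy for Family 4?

Consider the case where Family 1 reports 6, Family 2 reports 29 and Family 3 reports 29.
Truthful report 26: project not built, utility 0.
Report 29 instead: project built, pays 23, utility 26 - 23 = 3.
Since 3 > 0, reporting 29 is strictly better here, so truthful reporting is not dominant.

No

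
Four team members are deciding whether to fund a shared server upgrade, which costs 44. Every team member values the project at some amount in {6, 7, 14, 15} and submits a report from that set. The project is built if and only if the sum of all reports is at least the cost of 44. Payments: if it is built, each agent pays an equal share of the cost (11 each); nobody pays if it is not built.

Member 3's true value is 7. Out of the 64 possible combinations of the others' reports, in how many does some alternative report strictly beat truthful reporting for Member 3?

3

Others report (7, 15, 15): truth gives -4; report 6 gives 0 > -4. Violating.
Others report (15, 7, 15): truth gives -4; report 6 gives 0 > -4. Violating.
Others report (15, 15, 7): truth gives -4; report 6 gives 0 > -4. Violating.
Others report (6, 6, 6): truth gives 0; no alternative beats it.
Others report (6, 6, 7): truth gives 0; no alternative beats it.
(Checking all 64 profiles: 3 have a profitable deviation, 61 do not.)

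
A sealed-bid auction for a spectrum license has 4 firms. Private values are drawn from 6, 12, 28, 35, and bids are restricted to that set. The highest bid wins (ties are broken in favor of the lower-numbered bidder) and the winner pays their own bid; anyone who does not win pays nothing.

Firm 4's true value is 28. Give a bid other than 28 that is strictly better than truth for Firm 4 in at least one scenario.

Suppose Firm 1 bids 6, Firm 2 bids 6 and Firm 3 bids 6.
Bid 28: wins, pays 28, utility 28 - 28 = 0.
Bid 12: wins, pays 12, utility 28 - 12 = 16.
So bidding 12 beats truth here (16 > 0).

12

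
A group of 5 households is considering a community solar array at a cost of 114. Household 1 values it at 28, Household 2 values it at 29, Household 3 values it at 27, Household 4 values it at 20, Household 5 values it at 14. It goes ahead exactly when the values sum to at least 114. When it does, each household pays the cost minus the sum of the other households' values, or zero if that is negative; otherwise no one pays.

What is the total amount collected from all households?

98

Total value 118 ≥ cost 114, so it is built.
Household 1: others sum to 90; max(0, 114 - 90) = 24.
Household 2: others sum to 89; max(0, 114 - 89) = 25.
Household 3: others sum to 91; max(0, 114 - 91) = 23.
Household 4: others sum to 98; max(0, 114 - 98) = 16.
Household 5: others sum to 104; max(0, 114 - 104) = 10.
Total collected = 24 + 25 + 23 + 16 + 10 = 98.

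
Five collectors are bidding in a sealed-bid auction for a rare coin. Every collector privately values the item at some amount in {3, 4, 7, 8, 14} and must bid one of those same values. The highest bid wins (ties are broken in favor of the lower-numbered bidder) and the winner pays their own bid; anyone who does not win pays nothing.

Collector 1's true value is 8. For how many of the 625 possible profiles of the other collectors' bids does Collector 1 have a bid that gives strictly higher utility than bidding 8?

Others bid (3, 3, 3, 3): truth gives 0; bid 3 gives 5 > 0. Violating.
Others bid (3, 3, 3, 4): truth gives 0; bid 4 gives 4 > 0. Violating.
Others bid (3, 3, 3, 7): truth gives 0; bid 7 gives 1 > 0. Violating.
Others bid (3, 3, 4, 3): truth gives 0; bid 4 gives 4 > 0. Violating.
Others bid (3, 3, 3, 8): truth gives 0; no alternative beats it.
Others bid (3, 3, 3, 14): truth gives 0; no alternative beats it.
(Checking all 625 profiles: 81 have a profitable deviation, 544 do not.)

81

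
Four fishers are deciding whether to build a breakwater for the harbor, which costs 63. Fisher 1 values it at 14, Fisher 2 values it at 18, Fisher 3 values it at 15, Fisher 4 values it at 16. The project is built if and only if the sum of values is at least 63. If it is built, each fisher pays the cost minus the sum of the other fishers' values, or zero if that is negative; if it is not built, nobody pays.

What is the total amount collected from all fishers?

Total value 63 ≥ cost 63, so it is built.
Fisher 1: others sum to 49; max(0, 63 - 49) = 14.
Fisher 2: others sum to 45; max(0, 63 - 45) = 18.
Fisher 3: others sum to 48; max(0, 63 - 48) = 15.
Fisher 4: others sum to 47; max(0, 63 - 47) = 16.
Total collected = 14 + 18 + 15 + 16 = 63.

63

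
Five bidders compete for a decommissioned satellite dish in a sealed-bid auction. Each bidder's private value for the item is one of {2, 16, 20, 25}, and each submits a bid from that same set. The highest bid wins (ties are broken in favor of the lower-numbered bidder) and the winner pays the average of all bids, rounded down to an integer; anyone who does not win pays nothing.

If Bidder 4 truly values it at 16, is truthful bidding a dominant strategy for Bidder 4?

Consider the case where Bidder 1 bids 2, Bidder 2 bids 2, Bidder 3 bids 2 and Bidder 5 bids 20.
Truthful bid 16: loses, pays 0, utility 0.
Bid 20 instead: wins, pays 9, utility 16 - 9 = 7.
Since 7 > 0, bidding 20 is strictly better here, so truthful bidding is not dominant.

No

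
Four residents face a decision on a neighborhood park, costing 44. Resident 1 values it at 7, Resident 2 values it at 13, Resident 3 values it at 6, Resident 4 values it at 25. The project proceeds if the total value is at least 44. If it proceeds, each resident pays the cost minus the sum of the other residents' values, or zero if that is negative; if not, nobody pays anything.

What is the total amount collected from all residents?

24

Total value 51 ≥ cost 44, so it is built.
Resident 1: others sum to 44; max(0, 44 - 44) = 0.
Resident 2: others sum to 38; max(0, 44 - 38) = 6.
Resident 3: others sum to 45; max(0, 44 - 45) = 0.
Resident 4: others sum to 26; max(0, 44 - 26) = 18.
Total collected = 0 + 6 + 0 + 18 = 24.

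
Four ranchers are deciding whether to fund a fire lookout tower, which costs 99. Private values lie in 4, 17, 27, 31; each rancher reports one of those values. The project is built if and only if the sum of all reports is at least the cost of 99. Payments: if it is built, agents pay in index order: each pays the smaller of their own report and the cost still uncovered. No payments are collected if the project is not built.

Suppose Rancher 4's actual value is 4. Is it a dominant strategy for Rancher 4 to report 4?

Yes

Check each profile of the others' reports and compare truth against every alternative report.
Others report (27, 27, 31): truth gives 0, best alternative gives -10.
Others report (27, 31, 27): truth gives 0, best alternative gives -10.
Others report (31, 27, 27): truth gives 0, best alternative gives -10.
Others report (27, 31, 31): truth gives 0, best alternative gives -6.
Others report (31, 27, 31): truth gives 0, best alternative gives -6.
Others report (31, 31, 27): truth gives 0, best alternative gives -6.
(Remaining 58 profiles checked similarly; truth is weakly best in each.)
In every case the truthful report is at least as good as any alternative, so it is a dominant strategy.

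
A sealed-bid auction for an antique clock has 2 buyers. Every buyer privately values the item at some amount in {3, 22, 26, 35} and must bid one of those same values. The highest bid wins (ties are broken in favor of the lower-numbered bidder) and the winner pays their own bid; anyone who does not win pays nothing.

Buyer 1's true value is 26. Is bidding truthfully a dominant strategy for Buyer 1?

No

Consider the case where Buyer 2 bids 3.
Truthful bid 26: wins, pays 26, utility 26 - 26 = 0.
Bid 3 instead: wins, pays 3, utility 26 - 3 = 23.
Since 23 > 0, bidding 3 is strictly better here, so truthful bidding is not dominant.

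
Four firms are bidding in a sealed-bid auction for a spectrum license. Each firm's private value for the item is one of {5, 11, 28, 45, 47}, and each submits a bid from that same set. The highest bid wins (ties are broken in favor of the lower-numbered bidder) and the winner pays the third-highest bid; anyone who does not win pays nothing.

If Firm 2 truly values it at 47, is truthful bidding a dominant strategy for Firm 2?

Check each profile of the others' bids and compare truth against every alternative bid.
Others bid (5, 5, 47): truth gives 42, best alternative gives 0.
Others bid (5, 47, 5): truth gives 42, best alternative gives 0.
Others bid (45, 5, 5): truth gives 42, best alternative gives 0.
Others bid (5, 11, 47): truth gives 36, best alternative gives 0.
Others bid (5, 47, 11): truth gives 36, best alternative gives 0.
Others bid (11, 5, 47): truth gives 36, best alternative gives 0.
(Remaining 119 profiles checked similarly; truth is weakly best in each.)
In every case the truthful bid is at least as good as any alternative, so it is a dominant strategy.

Yes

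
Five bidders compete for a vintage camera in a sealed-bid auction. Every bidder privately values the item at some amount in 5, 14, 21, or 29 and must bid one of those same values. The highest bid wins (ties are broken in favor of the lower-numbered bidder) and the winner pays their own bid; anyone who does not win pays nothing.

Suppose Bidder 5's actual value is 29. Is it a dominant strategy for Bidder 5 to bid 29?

Consider the case where Bidder 1 bids 5, Bidder 2 bids 5, Bidder 3 bids 5 and Bidder 4 bids 5.
Truthful bid 29: wins, pays 29, utility 29 - 29 = 0.
Bid 14 instead: wins, pays 14, utility 29 - 14 = 15.
Since 15 > 0, bidding 14 is strictly better here, so truthful bidding is not dominant.

No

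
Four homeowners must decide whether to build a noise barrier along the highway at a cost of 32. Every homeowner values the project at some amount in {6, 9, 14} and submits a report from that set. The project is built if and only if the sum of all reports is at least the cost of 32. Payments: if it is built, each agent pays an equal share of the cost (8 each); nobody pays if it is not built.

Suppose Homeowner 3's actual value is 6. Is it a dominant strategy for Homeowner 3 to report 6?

Yes

Check each profile of the others' reports and compare truth against every alternative report.
Others report (6, 9, 9): truth gives 0, best alternative gives -2.
Others report (9, 6, 9): truth gives 0, best alternative gives -2.
Others report (9, 9, 6): truth gives 0, best alternative gives -2.
Others report (6, 6, 14): truth gives -2, best alternative gives -2.
Others report (6, 9, 14): truth gives -2, best alternative gives -2.
Others report (6, 14, 6): truth gives -2, best alternative gives -2.
(Remaining 21 profiles checked similarly; truth is weakly best in each.)
In every case the truthful report is at least as good as any alternative, so it is a dominant strategy.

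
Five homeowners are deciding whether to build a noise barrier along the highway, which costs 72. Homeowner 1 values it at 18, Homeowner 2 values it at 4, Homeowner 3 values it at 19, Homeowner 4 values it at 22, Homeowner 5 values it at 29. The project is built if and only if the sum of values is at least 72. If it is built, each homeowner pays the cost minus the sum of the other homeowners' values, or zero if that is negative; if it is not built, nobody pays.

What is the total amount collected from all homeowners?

11

Total value 92 ≥ cost 72, so it is built.
Homeowner 1: others sum to 74; max(0, 72 - 74) = 0.
Homeowner 2: others sum to 88; max(0, 72 - 88) = 0.
Homeowner 3: others sum to 73; max(0, 72 - 73) = 0.
Homeowner 4: others sum to 70; max(0, 72 - 70) = 2.
Homeowner 5: others sum to 63; max(0, 72 - 63) = 9.
Total collected = 0 + 0 + 0 + 2 + 9 = 11.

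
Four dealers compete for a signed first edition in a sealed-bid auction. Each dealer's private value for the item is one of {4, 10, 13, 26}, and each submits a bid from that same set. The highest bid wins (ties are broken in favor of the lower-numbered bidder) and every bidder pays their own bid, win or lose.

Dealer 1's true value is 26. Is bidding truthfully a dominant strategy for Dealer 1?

Consider the case where Dealer 2 bids 4, Dealer 3 bids 4 and Dealer 4 bids 4.
Truthful bid 26: wins, pays 26, utility 26 - 26 = 0.
Bid 4 instead: wins, pays 4, utility 26 - 4 = 22.
Since 22 > 0, bidding 4 is strictly better here, so truthful bidding is not dominant.

No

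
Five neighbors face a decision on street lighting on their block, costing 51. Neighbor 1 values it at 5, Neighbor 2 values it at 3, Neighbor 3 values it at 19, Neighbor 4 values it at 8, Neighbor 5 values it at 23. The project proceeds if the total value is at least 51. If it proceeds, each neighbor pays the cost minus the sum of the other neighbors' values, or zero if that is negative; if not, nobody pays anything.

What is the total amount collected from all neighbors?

Total value 58 ≥ cost 51, so it is built.
Neighbor 1: others sum to 53; max(0, 51 - 53) = 0.
Neighbor 2: others sum to 55; max(0, 51 - 55) = 0.
Neighbor 3: others sum to 39; max(0, 51 - 39) = 12.
Neighbor 4: others sum to 50; max(0, 51 - 50) = 1.
Neighbor 5: others sum to 35; max(0, 51 - 35) = 16.
Total collected = 0 + 0 + 12 + 1 + 16 = 29.

29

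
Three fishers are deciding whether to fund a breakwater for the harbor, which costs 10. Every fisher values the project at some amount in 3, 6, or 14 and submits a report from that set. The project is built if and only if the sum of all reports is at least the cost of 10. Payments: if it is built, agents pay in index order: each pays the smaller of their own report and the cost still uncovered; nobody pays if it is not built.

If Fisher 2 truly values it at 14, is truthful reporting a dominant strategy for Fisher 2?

No

Consider the case where Fisher 1 reports 3 and Fisher 3 reports 3.
Truthful report 14: project built, pays 7, utility 14 - 7 = 7.
Report 6 instead: project built, pays 6, utility 14 - 6 = 8.
Since 8 > 7, reporting 6 is strictly better here, so truthful reporting is not dominant.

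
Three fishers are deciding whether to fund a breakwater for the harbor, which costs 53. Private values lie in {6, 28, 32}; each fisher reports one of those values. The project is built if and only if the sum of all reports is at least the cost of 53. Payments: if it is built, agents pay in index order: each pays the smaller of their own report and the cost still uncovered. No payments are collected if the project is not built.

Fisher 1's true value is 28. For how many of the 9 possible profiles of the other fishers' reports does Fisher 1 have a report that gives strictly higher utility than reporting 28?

Others report (28, 28): truth gives 0; report 6 gives 22 > 0. Violating.
Others report (28, 32): truth gives 0; report 6 gives 22 > 0. Violating.
Others report (32, 28): truth gives 0; report 6 gives 22 > 0. Violating.
Others report (32, 32): truth gives 0; report 6 gives 22 > 0. Violating.
Others report (6, 6): truth gives 0; no alternative beats it.
Others report (6, 28): truth gives 0; no alternative beats it.
(Checking all 9 profiles: 4 have a profitable deviation, 5 do not.)

4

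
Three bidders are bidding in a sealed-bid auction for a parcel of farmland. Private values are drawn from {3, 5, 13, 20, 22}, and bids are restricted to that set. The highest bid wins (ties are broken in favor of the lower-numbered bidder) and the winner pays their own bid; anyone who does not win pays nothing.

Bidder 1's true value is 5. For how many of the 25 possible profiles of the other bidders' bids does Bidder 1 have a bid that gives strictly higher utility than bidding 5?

1

Others bid (3, 3): truth gives 0; bid 3 gives 2 > 0. Violating.
Others bid (3, 5): truth gives 0; no alternative beats it.
Others bid (3, 13): truth gives 0; no alternative beats it.
(Checking all 25 profiles: 1 has a profitable deviation, 24 do not.)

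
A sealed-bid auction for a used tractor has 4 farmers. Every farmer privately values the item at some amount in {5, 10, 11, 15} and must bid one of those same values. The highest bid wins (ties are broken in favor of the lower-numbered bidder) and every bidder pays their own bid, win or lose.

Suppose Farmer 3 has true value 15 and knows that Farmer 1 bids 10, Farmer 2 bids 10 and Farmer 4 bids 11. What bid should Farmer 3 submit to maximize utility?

Bid 5: loses but pays 5, utility -5.
Bid 10: loses but pays 10, utility -10.
Bid 11: wins, pays 11, utility 15 - 11 = 4.
Bid 15: wins, pays 15, utility 15 - 15 = 0.
The best choice is 11 with utility 4.

11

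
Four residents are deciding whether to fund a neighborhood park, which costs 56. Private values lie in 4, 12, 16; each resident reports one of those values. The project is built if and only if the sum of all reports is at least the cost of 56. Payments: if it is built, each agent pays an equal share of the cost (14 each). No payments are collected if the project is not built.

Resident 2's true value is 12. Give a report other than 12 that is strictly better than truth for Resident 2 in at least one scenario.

Suppose Resident 1 reports 12, Resident 3 reports 16 and Resident 4 reports 16.
Report 12: project built, pays 14, utility 12 - 14 = -2.
Report 4: project not built, utility 0.
So reporting 4 beats truth here (0 > -2).

4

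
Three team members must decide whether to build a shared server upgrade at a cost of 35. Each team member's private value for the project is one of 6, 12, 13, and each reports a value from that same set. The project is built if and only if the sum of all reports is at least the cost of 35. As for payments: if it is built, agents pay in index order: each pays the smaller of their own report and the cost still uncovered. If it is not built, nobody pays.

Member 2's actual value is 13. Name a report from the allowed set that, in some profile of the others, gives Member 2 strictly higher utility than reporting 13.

12

Suppose Member 1 reports 12 and Member 3 reports 12.
Report 13: project built, pays 13, utility 13 - 13 = 0.
Report 12: project built, pays 12, utility 13 - 12 = 1.
So reporting 12 beats truth here (1 > 0).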